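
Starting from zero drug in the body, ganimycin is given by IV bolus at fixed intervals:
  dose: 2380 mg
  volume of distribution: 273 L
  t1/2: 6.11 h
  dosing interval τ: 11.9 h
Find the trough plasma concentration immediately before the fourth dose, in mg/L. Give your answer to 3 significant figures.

C₀ per dose = Dose / Vd = 2380 / 273 = 8.718 mg/L
k = ln2 / t½ = 0.693147 / 6.11 = 0.1134 h⁻¹
Fraction remaining after one interval: r = e^(−kτ) = e^(−0.1134 × 11.9) = 0.2594
Before dose 4, 3 doses have been given (aged 1τ, 2τ, 3τ).
C_trough = C₀ × (r + r² + … + r^3) = C₀ × r(1−r^3)/(1−r)
        = 8.718 × 0.2594 × (1 − 0.01745) / (1 − 0.2594) = 3.000 mg/L

3.00 mg/L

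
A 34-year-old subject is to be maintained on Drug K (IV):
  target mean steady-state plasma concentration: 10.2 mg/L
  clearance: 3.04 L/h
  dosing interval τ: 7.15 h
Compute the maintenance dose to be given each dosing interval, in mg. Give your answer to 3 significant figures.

222 mg

At steady state, Dose/τ = Css × CL.
Dose = Css × CL × τ = 10.2 × 3.040 × 7.15 = 221.7 mg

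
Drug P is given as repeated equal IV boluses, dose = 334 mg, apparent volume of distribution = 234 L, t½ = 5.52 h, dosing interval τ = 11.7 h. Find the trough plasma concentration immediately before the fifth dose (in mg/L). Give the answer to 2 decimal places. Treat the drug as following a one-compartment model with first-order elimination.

0.43 mg/L

C₀ per dose = Dose / Vd = 334 / 234 = 1.427 mg/L
k = ln2 / t½ = 0.693147 / 5.52 = 0.1256 h⁻¹
Fraction remaining after one interval: r = e^(−kτ) = e^(−0.1256 × 11.7) = 0.2300
Before dose 5, 4 doses have been given (aged 1τ, 2τ, 3τ, 4τ).
C_trough = C₀ × (r + r² + … + r^4) = C₀ × r(1−r^4)/(1−r)
        = 1.427 × 0.2300 × (1 − 0.002798) / (1 − 0.2300) = 0.4251 mg/L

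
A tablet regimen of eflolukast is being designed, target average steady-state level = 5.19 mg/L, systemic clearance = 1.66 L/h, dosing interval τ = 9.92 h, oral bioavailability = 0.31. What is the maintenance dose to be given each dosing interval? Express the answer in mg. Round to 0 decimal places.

276 mg

At steady state, F × (Dose/τ) = Css × CL.
Dose = Css × CL × τ / F = 5.19 × 1.660 × 9.92 / 0.31 = 275.7 mg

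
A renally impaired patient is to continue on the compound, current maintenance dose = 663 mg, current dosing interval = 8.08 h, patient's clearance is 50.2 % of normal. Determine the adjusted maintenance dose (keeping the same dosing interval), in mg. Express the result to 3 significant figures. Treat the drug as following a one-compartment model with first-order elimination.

To keep the same average steady-state level, dosing rate must scale with clearance.
CL ratio = 50.2 / 100 = 0.5020
New dose (same interval) = 663 × 0.5020 = 332.8 mg

333 mg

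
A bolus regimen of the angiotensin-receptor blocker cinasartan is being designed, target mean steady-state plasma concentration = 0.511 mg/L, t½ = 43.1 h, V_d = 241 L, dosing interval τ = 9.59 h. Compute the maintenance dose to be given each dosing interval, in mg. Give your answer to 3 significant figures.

k = ln2 / t½ = 0.693147 / 43.1 = 0.01608 h⁻¹
CL = k × Vd = 0.01608 × 241 = 3.875 L/h
At steady state, Dose/τ = Css × CL.
Dose = Css × CL × τ = 0.511 × 3.875 × 9.59 = 18.99 mg

19.0 mg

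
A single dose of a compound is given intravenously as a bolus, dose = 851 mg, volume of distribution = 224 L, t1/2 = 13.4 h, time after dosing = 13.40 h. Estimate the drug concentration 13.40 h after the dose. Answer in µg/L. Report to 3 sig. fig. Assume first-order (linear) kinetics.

C₀ = Dose / Vd = 851.0 / 224 = 3.799 mg/L
k = ln2 / t½ = 0.693147 / 13.4 = 0.05173 h⁻¹
t / t½ = 13.40 / 13.4 = 1 half-lives
C = C₀ × (1/2)^1 = 3.799 × 0.5000 = 1.900 mg/L
Convert: 1.900 mg/L × 1000 = 1900 µg/L

1900 µg/L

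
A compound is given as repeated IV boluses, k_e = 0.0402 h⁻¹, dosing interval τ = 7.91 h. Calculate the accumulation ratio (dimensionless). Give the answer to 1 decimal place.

3.7

e^(−kτ) = e^(−0.04020 × 7.91) = 0.7276
Accumulation ratio R = 1 / (1 − e^(−kτ)) = 1 / (1 − 0.7276) = 3.671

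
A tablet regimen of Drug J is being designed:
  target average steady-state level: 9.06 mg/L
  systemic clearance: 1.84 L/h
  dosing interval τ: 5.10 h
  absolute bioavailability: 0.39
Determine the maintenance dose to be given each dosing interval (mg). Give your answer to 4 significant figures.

218.0 mg

At steady state, F × (Dose/τ) = Css × CL.
Dose = Css × CL × τ / F = 9.06 × 1.840 × 5.10 / 0.39 = 218.0 mg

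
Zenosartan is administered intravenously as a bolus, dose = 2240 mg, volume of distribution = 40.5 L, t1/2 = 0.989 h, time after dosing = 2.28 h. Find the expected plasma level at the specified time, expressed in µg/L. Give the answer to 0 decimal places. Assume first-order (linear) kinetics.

C₀ = Dose / Vd = 2240 / 40.5 = 55.31 mg/L
k = ln2 / t½ = 0.693147 / 0.989 = 0.7009 h⁻¹
C = C₀ · e^(−k·t) = 55.31 × e^(−0.7009 × 2.28)
  = 55.31 × 0.2023 = 11.19 mg/L
Convert: 11.19 mg/L × 1000 = 11190 µg/L

11190 µg/L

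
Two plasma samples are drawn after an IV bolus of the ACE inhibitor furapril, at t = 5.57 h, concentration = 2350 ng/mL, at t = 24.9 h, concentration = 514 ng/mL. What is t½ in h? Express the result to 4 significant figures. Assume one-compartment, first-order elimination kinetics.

k = ln(C₁/C₂) / (t₂ − t₁) = ln(2350/514) / (24.9 − 5.57)
  = 1.520 / 19.33 = 0.07863 h⁻¹
t½ = ln2 / k = 0.693147 / 0.07863 = 8.815 h

8.815 h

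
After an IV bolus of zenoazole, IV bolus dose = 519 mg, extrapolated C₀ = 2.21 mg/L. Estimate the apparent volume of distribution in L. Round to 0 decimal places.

Vd = Dose / C₀ = 519.0 / 2.21 = 234.8 L

235 L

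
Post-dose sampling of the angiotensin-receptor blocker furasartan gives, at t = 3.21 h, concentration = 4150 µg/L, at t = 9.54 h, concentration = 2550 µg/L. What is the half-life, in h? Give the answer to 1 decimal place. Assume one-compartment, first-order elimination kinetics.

9.0 h

k = ln(C₁/C₂) / (t₂ − t₁) = ln(4150/2550) / (9.54 − 3.21)
  = 0.4870 / 6.330 = 0.07694 h⁻¹
t½ = ln2 / k = 0.693147 / 0.07694 = 9.009 h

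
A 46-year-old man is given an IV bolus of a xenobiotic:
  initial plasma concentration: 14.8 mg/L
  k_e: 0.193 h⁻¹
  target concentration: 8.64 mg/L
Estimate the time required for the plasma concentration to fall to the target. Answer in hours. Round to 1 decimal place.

2.8 h

t = ln(C₀ / C) / k = ln(14.80 / 8.64) / 0.1930
  = ln(1.713) / 0.1930 = 0.5382 / 0.1930 = 2.789 h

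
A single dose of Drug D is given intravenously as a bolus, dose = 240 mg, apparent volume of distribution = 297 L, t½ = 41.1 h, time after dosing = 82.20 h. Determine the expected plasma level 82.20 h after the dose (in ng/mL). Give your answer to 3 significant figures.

202 ng/mL

C₀ = Dose / Vd = 240.0 / 297 = 0.8081 mg/L
k = ln2 / t½ = 0.693147 / 41.1 = 0.01686 h⁻¹
t / t½ = 82.20 / 41.1 = 2 half-lives
C = C₀ × (1/2)^2 = 0.8081 × 0.2500 = 0.2020 mg/L
Convert: 0.2020 mg/L × 1000 = 202.0 ng/mL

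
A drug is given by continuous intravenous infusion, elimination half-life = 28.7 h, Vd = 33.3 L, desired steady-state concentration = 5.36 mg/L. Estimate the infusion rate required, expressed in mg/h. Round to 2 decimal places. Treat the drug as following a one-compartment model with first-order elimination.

4.31 mg/h

k = ln2 / t½ = 0.693147 / 28.7 = 0.02415 h⁻¹
CL = k × Vd = 0.02415 × 33.3 = 0.8042 L/h
At steady state, infusion rate R₀ = Css × CL = 5.36 × 0.8042 = 4.311 mg/h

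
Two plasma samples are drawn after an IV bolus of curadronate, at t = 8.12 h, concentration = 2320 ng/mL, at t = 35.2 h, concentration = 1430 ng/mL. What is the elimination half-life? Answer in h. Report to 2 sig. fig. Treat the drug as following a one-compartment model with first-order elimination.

39 h

k = ln(C₁/C₂) / (t₂ − t₁) = ln(2320/1430) / (35.2 − 8.12)
  = 0.4839 / 27.08 = 0.01787 h⁻¹
t½ = ln2 / k = 0.693147 / 0.01787 = 38.79 h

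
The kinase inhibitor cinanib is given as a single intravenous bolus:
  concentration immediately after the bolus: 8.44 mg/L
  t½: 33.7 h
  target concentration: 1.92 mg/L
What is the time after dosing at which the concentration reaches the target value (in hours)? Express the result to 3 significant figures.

72.0 h

k = ln2 / t½ = 0.693147 / 33.7 = 0.02057 h⁻¹
t = ln(C₀ / C) / k = ln(8.440 / 1.92) / 0.02057
  = ln(4.396) / 0.02057 = 1.481 / 0.02057 = 72.00 h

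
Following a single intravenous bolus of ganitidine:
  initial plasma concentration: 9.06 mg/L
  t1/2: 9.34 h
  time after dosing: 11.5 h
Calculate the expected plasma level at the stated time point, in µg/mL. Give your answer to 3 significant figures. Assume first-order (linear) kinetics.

3.86 µg/mL

k = ln2 / t½ = 0.693147 / 9.34 = 0.07421 h⁻¹
C = C₀ · e^(−k·t) = 9.060 × e^(−0.07421 × 11.5)
  = 9.060 × 0.4260 = 3.860 mg/L
(3.860 mg/L = 3.860 µg/mL)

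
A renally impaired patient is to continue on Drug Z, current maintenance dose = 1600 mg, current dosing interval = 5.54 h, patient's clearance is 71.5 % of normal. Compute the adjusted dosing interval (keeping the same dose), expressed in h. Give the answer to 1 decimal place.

To keep the same average steady-state level, dosing rate must scale with clearance.
CL ratio = 71.5 / 100 = 0.7150
New interval (same dose) = 5.54 / 0.7150 = 7.748 h

7.7 h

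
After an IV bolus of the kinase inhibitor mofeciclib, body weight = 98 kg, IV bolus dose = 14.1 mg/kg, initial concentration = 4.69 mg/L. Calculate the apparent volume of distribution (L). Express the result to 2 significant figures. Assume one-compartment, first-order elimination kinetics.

Dose = 14.1 × 98 = 1382 mg
Vd = Dose / C₀ = 1382 / 4.69 = 294.7 L

290 L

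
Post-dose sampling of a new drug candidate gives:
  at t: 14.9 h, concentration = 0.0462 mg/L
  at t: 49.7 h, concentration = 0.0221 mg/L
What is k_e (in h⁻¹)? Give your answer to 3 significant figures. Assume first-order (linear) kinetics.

k = ln(C₁/C₂) / (t₂ − t₁) = ln(0.0462/0.0221) / (49.7 − 14.9)
  = 0.7374 / 34.80 = 0.02119 h⁻¹

0.0212 h⁻¹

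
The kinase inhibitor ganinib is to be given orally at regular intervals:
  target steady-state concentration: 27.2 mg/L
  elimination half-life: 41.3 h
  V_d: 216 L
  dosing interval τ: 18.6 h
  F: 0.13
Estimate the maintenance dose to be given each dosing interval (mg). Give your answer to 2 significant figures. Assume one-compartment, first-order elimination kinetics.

k = ln2 / t½ = 0.693147 / 41.3 = 0.01678 h⁻¹
CL = k × Vd = 0.01678 × 216 = 3.624 L/h
At steady state, F × (Dose/τ) = Css × CL.
Dose = Css × CL × τ / F = 27.2 × 3.624 × 18.6 / 0.13 = 14100 mg

14000 mg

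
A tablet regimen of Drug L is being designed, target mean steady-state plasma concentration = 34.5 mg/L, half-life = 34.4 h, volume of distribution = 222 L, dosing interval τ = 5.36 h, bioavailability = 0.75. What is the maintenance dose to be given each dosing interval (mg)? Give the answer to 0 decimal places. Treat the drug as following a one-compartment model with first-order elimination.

1103 mg

k = ln2 / t½ = 0.693147 / 34.4 = 0.02015 h⁻¹
CL = k × Vd = 0.02015 × 222 = 4.473 L/h
At steady state, F × (Dose/τ) = Css × CL.
Dose = Css × CL × τ / F = 34.5 × 4.473 × 5.36 / 0.75 = 1103 mg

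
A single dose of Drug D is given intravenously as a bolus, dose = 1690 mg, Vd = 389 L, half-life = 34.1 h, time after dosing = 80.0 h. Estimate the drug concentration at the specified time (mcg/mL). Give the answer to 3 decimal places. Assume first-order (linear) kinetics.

C₀ = Dose / Vd = 1690 / 389 = 4.344 mg/L
k = ln2 / t½ = 0.693147 / 34.1 = 0.02033 h⁻¹
C = C₀ · e^(−k·t) = 4.344 × e^(−0.02033 × 80.0)
  = 4.344 × 0.1966 = 0.8540 mg/L
(0.8540 mg/L = 0.8540 mcg/mL)

0.854 mcg/mL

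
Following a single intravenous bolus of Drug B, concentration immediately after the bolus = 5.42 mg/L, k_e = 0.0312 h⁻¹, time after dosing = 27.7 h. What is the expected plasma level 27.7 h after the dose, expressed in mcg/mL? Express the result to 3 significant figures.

2.28 mcg/mL

C = C₀ · e^(−k·t) = 5.420 × e^(−0.03120 × 27.7)
  = 5.420 × 0.4214 = 2.284 mg/L
(2.284 mg/L = 2.284 mcg/mL)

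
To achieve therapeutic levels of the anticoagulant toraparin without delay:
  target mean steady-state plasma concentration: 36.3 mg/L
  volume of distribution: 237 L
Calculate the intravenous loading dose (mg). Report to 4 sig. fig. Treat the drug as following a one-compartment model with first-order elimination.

LD = Css × Vd = 36.3 × 237 = 8603 mg

8603 mg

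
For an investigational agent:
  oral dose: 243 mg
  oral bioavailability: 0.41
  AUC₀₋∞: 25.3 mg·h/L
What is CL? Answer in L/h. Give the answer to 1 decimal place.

3.9 L/h

CL = F·Dose / AUC = 0.41 × 243 / 25.3 = 3.938 L/h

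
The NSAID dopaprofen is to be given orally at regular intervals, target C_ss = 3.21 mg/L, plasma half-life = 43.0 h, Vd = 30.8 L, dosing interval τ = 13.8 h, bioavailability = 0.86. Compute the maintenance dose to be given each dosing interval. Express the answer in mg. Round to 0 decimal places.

26 mg

k = ln2 / t½ = 0.693147 / 43.0 = 0.01612 h⁻¹
CL = k × Vd = 0.01612 × 30.8 = 0.4965 L/h
At steady state, F × (Dose/τ) = Css × CL.
Dose = Css × CL × τ / F = 3.21 × 0.4965 × 13.8 / 0.86 = 25.57 mg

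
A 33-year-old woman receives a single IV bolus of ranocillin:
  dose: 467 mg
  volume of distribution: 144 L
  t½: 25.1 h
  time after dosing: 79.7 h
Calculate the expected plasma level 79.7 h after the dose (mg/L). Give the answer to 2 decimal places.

C₀ = Dose / Vd = 467.0 / 144 = 3.243 mg/L
k = ln2 / t½ = 0.693147 / 25.1 = 0.02762 h⁻¹
C = C₀ · e^(−k·t) = 3.243 × e^(−0.02762 × 79.7)
  = 3.243 × 0.1107 = 0.3590 mg/L

0.36 mg/L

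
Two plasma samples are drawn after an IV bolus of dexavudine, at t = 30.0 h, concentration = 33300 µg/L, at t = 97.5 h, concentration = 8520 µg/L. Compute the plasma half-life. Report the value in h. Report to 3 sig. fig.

k = ln(C₁/C₂) / (t₂ − t₁) = ln(33300/8520) / (97.5 − 30.0)
  = 1.363 / 67.50 = 0.02019 h⁻¹
t½ = ln2 / k = 0.693147 / 0.02019 = 34.33 h

34.3 h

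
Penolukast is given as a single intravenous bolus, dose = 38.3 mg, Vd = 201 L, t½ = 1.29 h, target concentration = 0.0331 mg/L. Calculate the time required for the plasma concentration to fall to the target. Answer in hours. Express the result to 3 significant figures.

3.26 h

C₀ = Dose / Vd = 38.30 / 201 = 0.1905 mg/L
k = ln2 / t½ = 0.693147 / 1.29 = 0.5373 h⁻¹
t = ln(C₀ / C) / k = ln(0.1905 / 0.0331) / 0.5373
  = ln(5.755) / 0.5373 = 1.750 / 0.5373 = 3.257 h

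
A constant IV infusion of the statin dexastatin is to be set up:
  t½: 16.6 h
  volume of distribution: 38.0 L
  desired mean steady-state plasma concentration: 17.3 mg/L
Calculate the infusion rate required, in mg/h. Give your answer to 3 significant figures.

k = ln2 / t½ = 0.693147 / 16.6 = 0.04176 h⁻¹
CL = k × Vd = 0.04176 × 38.0 = 1.587 L/h
At steady state, infusion rate R₀ = Css × CL = 17.3 × 1.587 = 27.46 mg/h

27.5 mg/h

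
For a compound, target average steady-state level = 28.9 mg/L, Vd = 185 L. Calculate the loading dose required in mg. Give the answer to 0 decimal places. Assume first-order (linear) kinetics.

LD = Css × Vd = 28.9 × 185 = 5347 mg

5347 mg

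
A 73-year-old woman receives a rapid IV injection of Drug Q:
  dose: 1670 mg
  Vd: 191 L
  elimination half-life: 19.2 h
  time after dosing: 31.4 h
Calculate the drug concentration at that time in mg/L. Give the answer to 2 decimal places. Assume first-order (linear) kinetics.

C₀ = Dose / Vd = 1670 / 191 = 8.743 mg/L
k = ln2 / t½ = 0.693147 / 19.2 = 0.03610 h⁻¹
C = C₀ · e^(−k·t) = 8.743 × e^(−0.03610 × 31.4)
  = 8.743 × 0.3219 = 2.814 mg/L

2.81 mg/L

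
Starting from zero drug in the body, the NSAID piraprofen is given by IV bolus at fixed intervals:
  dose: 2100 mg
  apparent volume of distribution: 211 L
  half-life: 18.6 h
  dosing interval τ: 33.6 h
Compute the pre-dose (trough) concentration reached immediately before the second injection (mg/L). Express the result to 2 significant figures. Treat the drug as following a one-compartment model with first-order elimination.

C₀ per dose = Dose / Vd = 2100 / 211 = 9.953 mg/L
k = ln2 / t½ = 0.693147 / 18.6 = 0.03727 h⁻¹
Fraction remaining after one interval: r = e^(−kτ) = e^(−0.03727 × 33.6) = 0.2859
Before dose 2, 1 dose has been given (aged 1τ).
C_trough = C₀ × r = 9.953 × 0.2859 = 2.846 mg/L

2.8 mg/L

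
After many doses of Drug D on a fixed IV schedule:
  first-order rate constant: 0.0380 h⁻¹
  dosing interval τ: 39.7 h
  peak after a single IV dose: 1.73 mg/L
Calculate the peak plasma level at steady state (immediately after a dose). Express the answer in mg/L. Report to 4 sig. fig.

2.221 mg/L

e^(−kτ) = e^(−0.03800 × 39.7) = 0.2212
Accumulation ratio R = 1 / (1 − e^(−kτ)) = 1 / (1 − 0.2212) = 1.284
Steady-state peak = C₀ × R = 1.73 × 1.284 = 2.221 mg/L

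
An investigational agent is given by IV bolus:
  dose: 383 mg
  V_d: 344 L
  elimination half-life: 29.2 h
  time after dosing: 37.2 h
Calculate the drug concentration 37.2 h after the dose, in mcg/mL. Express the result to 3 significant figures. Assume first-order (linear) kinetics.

0.460 mcg/mL

C₀ = Dose / Vd = 383.0 / 344 = 1.113 mg/L
k = ln2 / t½ = 0.693147 / 29.2 = 0.02374 h⁻¹
C = C₀ · e^(−k·t) = 1.113 × e^(−0.02374 × 37.2)
  = 1.113 × 0.4135 = 0.4602 mg/L
(0.4602 mg/L = 0.4602 mcg/mL)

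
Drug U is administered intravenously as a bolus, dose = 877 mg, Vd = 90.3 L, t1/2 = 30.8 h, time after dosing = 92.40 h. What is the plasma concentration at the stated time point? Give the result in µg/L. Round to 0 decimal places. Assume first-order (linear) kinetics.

1214 µg/L

C₀ = Dose / Vd = 877.0 / 90.3 = 9.712 mg/L
k = ln2 / t½ = 0.693147 / 30.8 = 0.02250 h⁻¹
t / t½ = 92.40 / 30.8 = 3 half-lives
C = C₀ × (1/2)^3 = 9.712 × 0.1250 = 1.214 mg/L
Convert: 1.214 mg/L × 1000 = 1214 µg/L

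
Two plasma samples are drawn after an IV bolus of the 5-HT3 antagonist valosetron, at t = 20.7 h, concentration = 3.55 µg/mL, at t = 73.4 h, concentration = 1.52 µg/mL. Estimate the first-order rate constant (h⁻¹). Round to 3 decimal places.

k = ln(C₁/C₂) / (t₂ − t₁) = ln(3.55/1.52) / (73.4 − 20.7)
  = 0.8482 / 52.70 = 0.01609 h⁻¹

0.016 h⁻¹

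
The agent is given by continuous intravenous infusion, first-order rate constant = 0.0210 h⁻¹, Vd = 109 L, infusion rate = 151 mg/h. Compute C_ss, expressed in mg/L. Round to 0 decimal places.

66 mg/L

CL = k × Vd = 0.02100 × 109 = 2.289 L/h
At steady state Css = R₀ / CL = 151 / 2.289 = 65.97 mg/L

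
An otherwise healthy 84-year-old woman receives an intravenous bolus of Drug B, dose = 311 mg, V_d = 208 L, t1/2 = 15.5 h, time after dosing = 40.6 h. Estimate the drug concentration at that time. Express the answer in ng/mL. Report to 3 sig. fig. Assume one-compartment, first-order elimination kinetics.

C₀ = Dose / Vd = 311.0 / 208 = 1.495 mg/L
k = ln2 / t½ = 0.693147 / 15.5 = 0.04472 h⁻¹
C = C₀ · e^(−k·t) = 1.495 × e^(−0.04472 × 40.6)
  = 1.495 × 0.1627 = 0.2432 mg/L
Convert: 0.2432 mg/L × 1000 = 243.2 ng/mL

243 ng/mL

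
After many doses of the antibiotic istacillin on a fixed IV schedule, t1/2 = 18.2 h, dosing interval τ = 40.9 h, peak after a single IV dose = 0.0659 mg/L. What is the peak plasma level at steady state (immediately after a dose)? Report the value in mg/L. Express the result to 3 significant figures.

0.0835 mg/L

k = ln2 / t½ = 0.693147 / 18.2 = 0.03809 h⁻¹
e^(−kτ) = e^(−0.03809 × 40.9) = 0.2106
Accumulation ratio R = 1 / (1 − e^(−kτ)) = 1 / (1 − 0.2106) = 1.267
Steady-state peak = C₀ × R = 0.0659 × 1.267 = 0.08350 mg/L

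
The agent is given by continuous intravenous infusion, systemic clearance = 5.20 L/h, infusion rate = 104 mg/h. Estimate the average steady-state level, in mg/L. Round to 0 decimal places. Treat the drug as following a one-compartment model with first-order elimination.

At steady state Css = R₀ / CL = 104 / 5.200 = 20.00 mg/L

20 mg/L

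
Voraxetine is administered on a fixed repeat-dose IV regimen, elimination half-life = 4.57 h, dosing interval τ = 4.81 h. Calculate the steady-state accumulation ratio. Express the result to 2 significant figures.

k = ln2 / t½ = 0.693147 / 4.57 = 0.1517 h⁻¹
e^(−kτ) = e^(−0.1517 × 4.81) = 0.4821
Accumulation ratio R = 1 / (1 − e^(−kτ)) = 1 / (1 − 0.4821) = 1.931

1.9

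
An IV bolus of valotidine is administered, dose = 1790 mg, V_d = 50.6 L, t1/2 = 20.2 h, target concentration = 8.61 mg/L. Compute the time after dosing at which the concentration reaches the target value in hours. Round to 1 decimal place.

C₀ = Dose / Vd = 1790 / 50.6 = 35.38 mg/L
k = ln2 / t½ = 0.693147 / 20.2 = 0.03431 h⁻¹
t = ln(C₀ / C) / k = ln(35.38 / 8.61) / 0.03431
  = ln(4.109) / 0.03431 = 1.413 / 0.03431 = 41.18 h

41.2 h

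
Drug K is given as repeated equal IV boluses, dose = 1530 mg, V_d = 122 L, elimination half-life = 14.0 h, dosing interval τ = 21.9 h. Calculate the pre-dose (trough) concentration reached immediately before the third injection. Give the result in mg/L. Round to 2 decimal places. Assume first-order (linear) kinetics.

C₀ per dose = Dose / Vd = 1530 / 122 = 12.54 mg/L
k = ln2 / t½ = 0.693147 / 14.0 = 0.04951 h⁻¹
Fraction remaining after one interval: r = e^(−kτ) = e^(−0.04951 × 21.9) = 0.3381
Before dose 3, 2 doses have been given (aged 1τ, 2τ).
C_trough = C₀ × (r + r²) = 12.54 × (0.3381 + 0.1143) = 5.673 mg/L

5.67 mg/L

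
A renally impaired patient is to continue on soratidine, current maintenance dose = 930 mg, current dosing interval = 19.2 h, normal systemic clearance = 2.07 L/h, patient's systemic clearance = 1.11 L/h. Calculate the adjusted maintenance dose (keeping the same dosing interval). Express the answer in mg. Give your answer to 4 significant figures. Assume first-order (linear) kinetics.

498.7 mg

To keep the same average steady-state level, dosing rate must scale with clearance.
CL ratio = 1.11 / 2.07 = 0.5362
New dose (same interval) = 930 × 0.5362 = 498.7 mg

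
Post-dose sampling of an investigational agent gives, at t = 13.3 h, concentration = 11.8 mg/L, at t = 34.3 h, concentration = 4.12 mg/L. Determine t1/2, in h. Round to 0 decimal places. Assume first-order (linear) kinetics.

k = ln(C₁/C₂) / (t₂ − t₁) = ln(11.8/4.12) / (34.3 − 13.3)
  = 1.052 / 21.00 = 0.05010 h⁻¹
t½ = ln2 / k = 0.693147 / 0.05010 = 13.84 h

14 h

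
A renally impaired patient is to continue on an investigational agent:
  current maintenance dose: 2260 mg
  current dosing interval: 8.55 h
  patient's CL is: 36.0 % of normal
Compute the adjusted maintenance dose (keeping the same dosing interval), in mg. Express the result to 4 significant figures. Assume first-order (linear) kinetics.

To keep the same average steady-state level, dosing rate must scale with clearance.
CL ratio = 36.0 / 100 = 0.3600
New dose (same interval) = 2260 × 0.3600 = 813.6 mg

813.6 mg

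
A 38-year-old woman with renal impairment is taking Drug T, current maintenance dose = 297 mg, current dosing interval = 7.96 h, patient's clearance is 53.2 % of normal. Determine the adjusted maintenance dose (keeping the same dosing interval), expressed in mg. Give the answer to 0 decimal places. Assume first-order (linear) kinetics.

158 mg

To keep the same average steady-state level, dosing rate must scale with clearance.
CL ratio = 53.2 / 100 = 0.5320
New dose (same interval) = 297 × 0.5320 = 158.0 mg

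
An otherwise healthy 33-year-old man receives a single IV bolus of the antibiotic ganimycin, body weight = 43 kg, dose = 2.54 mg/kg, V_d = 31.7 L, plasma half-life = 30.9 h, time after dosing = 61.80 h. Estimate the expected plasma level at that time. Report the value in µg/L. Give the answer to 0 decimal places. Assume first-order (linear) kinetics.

861 µg/L

Total dose = 2.54 × 43 = 109.2 mg
C₀ = Dose / Vd = 109.2 / 31.7 = 3.445 mg/L
k = ln2 / t½ = 0.693147 / 30.9 = 0.02243 h⁻¹
t / t½ = 61.80 / 30.9 = 2 half-lives
C = C₀ × (1/2)^2 = 3.445 × 0.2500 = 0.8613 mg/L
Convert: 0.8613 mg/L × 1000 = 861.3 µg/L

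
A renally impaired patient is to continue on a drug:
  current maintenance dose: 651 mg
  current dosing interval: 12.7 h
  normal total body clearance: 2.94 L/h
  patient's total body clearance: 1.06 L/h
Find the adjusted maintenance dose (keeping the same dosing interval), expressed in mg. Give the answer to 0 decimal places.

To keep the same average steady-state level, dosing rate must scale with clearance.
CL ratio = 1.06 / 2.94 = 0.3605
New dose (same interval) = 651 × 0.3605 = 234.7 mg

235 mg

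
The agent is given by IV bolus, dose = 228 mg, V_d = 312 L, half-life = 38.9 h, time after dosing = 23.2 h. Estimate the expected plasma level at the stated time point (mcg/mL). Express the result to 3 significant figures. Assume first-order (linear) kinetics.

0.483 mcg/mL

C₀ = Dose / Vd = 228.0 / 312 = 0.7308 mg/L
k = ln2 / t½ = 0.693147 / 38.9 = 0.01782 h⁻¹
C = C₀ · e^(−k·t) = 0.7308 × e^(−0.01782 × 23.2)
  = 0.7308 × 0.6614 = 0.4834 mg/L
(0.4834 mg/L = 0.4834 mcg/mL)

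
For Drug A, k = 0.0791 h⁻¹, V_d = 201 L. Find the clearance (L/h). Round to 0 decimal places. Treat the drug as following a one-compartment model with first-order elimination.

16 L/h

CL = k × Vd = 0.0791 × 201 = 15.90 L/h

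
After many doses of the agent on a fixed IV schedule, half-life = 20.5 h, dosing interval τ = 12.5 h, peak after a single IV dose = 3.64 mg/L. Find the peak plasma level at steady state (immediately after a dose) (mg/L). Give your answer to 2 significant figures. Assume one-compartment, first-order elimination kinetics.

k = ln2 / t½ = 0.693147 / 20.5 = 0.03381 h⁻¹
e^(−kτ) = e^(−0.03381 × 12.5) = 0.6553
Accumulation ratio R = 1 / (1 − e^(−kτ)) = 1 / (1 − 0.6553) = 2.901
Steady-state peak = C₀ × R = 3.64 × 2.901 = 10.56 mg/L

11 mg/L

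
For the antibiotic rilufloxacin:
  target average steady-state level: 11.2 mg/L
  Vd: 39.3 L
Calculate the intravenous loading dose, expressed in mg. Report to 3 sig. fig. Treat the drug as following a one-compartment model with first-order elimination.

440 mg

LD = Css × Vd = 11.2 × 39.3 = 440.2 mg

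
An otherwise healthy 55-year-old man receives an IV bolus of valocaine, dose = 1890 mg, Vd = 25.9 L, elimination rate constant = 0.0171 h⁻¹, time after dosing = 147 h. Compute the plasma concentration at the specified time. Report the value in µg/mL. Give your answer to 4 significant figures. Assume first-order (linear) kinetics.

C₀ = Dose / Vd = 1890 / 25.9 = 72.97 mg/L
C = C₀ · e^(−k·t) = 72.97 × e^(−0.01710 × 147)
  = 72.97 × 0.08097 = 5.908 mg/L
(5.908 mg/L = 5.908 µg/mL)

5.908 µg/mL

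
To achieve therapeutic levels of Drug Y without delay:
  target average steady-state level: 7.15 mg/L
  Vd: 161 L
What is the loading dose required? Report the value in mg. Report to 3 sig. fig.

LD = Css × Vd = 7.15 × 161 = 1151 mg

1150 mg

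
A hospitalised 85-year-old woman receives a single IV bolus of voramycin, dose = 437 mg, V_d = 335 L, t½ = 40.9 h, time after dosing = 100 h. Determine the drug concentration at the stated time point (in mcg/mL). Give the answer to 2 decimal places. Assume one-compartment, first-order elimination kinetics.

0.24 mcg/mL

C₀ = Dose / Vd = 437.0 / 335 = 1.304 mg/L
k = ln2 / t½ = 0.693147 / 40.9 = 0.01695 h⁻¹
C = C₀ · e^(−k·t) = 1.304 × e^(−0.01695 × 100)
  = 1.304 × 0.1836 = 0.2394 mg/L
(0.2394 mg/L = 0.2394 mcg/mL)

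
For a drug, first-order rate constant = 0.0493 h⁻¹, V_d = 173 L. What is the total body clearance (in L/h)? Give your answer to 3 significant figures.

CL = k × Vd = 0.0493 × 173 = 8.529 L/h

8.53 L/h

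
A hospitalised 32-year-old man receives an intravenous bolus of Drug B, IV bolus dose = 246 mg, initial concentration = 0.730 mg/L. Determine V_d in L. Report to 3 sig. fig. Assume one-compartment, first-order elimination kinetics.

Vd = Dose / C₀ = 246.0 / 0.730 = 337.0 L

337 L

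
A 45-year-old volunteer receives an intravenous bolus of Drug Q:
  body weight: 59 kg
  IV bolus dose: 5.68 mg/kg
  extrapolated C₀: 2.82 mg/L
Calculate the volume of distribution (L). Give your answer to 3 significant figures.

Dose = 5.68 × 59 = 335.1 mg
Vd = Dose / C₀ = 335.1 / 2.82 = 118.8 L

119 L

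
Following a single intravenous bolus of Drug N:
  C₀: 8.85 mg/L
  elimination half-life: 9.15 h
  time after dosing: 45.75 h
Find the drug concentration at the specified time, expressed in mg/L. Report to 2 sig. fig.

0.28 mg/L

k = ln2 / t½ = 0.693147 / 9.15 = 0.07575 h⁻¹
t / t½ = 45.75 / 9.15 = 5 half-lives
C = C₀ × (1/2)^5 = 8.850 × 0.03125 = 0.2766 mg/L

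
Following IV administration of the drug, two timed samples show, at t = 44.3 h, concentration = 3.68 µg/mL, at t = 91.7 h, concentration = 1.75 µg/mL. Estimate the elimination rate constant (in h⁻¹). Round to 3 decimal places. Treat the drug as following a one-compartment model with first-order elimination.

0.016 h⁻¹

k = ln(C₁/C₂) / (t₂ − t₁) = ln(3.68/1.75) / (91.7 − 44.3)
  = 0.7433 / 47.40 = 0.01568 h⁻¹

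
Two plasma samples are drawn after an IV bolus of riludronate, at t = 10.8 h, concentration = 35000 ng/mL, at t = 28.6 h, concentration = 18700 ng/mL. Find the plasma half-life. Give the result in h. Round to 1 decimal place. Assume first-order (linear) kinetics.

k = ln(C₁/C₂) / (t₂ − t₁) = ln(35000/18700) / (28.6 − 10.8)
  = 0.6268 / 17.80 = 0.03521 h⁻¹
t½ = ln2 / k = 0.693147 / 0.03521 = 19.69 h

19.7 h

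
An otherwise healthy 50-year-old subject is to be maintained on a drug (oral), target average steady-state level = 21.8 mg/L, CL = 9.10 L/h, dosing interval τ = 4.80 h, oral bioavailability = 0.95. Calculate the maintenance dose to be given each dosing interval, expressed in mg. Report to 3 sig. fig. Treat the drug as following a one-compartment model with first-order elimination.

At steady state, F × (Dose/τ) = Css × CL.
Dose = Css × CL × τ / F = 21.8 × 9.100 × 4.80 / 0.95 = 1002 mg

1000 mg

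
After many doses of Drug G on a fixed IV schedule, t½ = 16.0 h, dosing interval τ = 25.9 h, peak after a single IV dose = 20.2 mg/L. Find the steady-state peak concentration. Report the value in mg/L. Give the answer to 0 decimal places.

k = ln2 / t½ = 0.693147 / 16.0 = 0.04332 h⁻¹
e^(−kτ) = e^(−0.04332 × 25.9) = 0.3256
Accumulation ratio R = 1 / (1 − e^(−kτ)) = 1 / (1 − 0.3256) = 1.483
Steady-state peak = C₀ × R = 20.2 × 1.483 = 29.96 mg/L

30 mg/L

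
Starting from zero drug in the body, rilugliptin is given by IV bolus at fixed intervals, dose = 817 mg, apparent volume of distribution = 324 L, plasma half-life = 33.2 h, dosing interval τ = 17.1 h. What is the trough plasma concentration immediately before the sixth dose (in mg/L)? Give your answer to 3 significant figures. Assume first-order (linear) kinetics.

4.89 mg/L

C₀ per dose = Dose / Vd = 817 / 324 = 2.522 mg/L
k = ln2 / t½ = 0.693147 / 33.2 = 0.02088 h⁻¹
Fraction remaining after one interval: r = e^(−kτ) = e^(−0.02088 × 17.1) = 0.6997
Before dose 6, 5 doses have been given (aged 1τ, 2τ, 3τ, 4τ, 5τ).
C_trough = C₀ × (r + r² + … + r^5) = C₀ × r(1−r^5)/(1−r)
        = 2.522 × 0.6997 × (1 − 0.1677) / (1 − 0.6997) = 4.891 mg/L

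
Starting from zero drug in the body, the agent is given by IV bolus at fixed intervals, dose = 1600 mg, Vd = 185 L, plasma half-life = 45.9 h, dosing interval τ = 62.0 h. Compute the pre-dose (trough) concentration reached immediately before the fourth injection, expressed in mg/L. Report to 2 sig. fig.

C₀ per dose = Dose / Vd = 1600 / 185 = 8.649 mg/L
k = ln2 / t½ = 0.693147 / 45.9 = 0.01510 h⁻¹
Fraction remaining after one interval: r = e^(−kτ) = e^(−0.01510 × 62.0) = 0.3921
Before dose 4, 3 doses have been given (aged 1τ, 2τ, 3τ).
C_trough = C₀ × (r + r² + … + r^3) = C₀ × r(1−r^3)/(1−r)
        = 8.649 × 0.3921 × (1 − 0.06028) / (1 − 0.3921) = 5.242 mg/L

5.2 mg/L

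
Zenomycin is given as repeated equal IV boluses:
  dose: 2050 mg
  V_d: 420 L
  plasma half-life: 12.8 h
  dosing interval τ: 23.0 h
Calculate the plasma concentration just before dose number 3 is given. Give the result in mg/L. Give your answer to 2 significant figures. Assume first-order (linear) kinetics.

C₀ per dose = Dose / Vd = 2050 / 420 = 4.881 mg/L
k = ln2 / t½ = 0.693147 / 12.8 = 0.05415 h⁻¹
Fraction remaining after one interval: r = e^(−kτ) = e^(−0.05415 × 23.0) = 0.2878
Before dose 3, 2 doses have been given (aged 1τ, 2τ).
C_trough = C₀ × (r + r²) = 4.881 × (0.2878 + 0.08283) = 1.809 mg/L

1.8 mg/L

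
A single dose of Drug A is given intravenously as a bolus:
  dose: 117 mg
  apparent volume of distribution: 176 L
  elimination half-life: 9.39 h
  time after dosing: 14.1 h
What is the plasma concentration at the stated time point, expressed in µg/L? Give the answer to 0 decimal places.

235 µg/L

C₀ = Dose / Vd = 117.0 / 176 = 0.6648 mg/L
k = ln2 / t½ = 0.693147 / 9.39 = 0.07382 h⁻¹
C = C₀ · e^(−k·t) = 0.6648 × e^(−0.07382 × 14.1)
  = 0.6648 × 0.3532 = 0.2348 mg/L
Convert: 0.2348 mg/L × 1000 = 234.8 µg/L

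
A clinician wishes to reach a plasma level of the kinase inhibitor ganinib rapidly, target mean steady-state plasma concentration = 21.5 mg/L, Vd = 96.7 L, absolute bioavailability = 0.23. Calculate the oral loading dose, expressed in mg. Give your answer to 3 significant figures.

9040 mg

LD = Css × Vd / F = 21.5 × 96.7 / 0.23 = 9039 mg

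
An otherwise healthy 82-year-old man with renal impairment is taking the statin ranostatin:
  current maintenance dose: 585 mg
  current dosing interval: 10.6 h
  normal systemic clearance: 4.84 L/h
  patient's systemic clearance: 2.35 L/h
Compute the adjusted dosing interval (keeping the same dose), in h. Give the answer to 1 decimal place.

To keep the same average steady-state level, dosing rate must scale with clearance.
CL ratio = 2.35 / 4.84 = 0.4855
New interval (same dose) = 10.6 / 0.4855 = 21.83 h

21.8 h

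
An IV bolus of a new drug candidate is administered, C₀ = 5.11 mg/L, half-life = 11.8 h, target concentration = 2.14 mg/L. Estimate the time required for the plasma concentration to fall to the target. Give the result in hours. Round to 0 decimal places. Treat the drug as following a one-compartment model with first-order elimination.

k = ln2 / t½ = 0.693147 / 11.8 = 0.05874 h⁻¹
t = ln(C₀ / C) / k = ln(5.110 / 2.14) / 0.05874
  = ln(2.388) / 0.05874 = 0.8705 / 0.05874 = 14.82 h

15 h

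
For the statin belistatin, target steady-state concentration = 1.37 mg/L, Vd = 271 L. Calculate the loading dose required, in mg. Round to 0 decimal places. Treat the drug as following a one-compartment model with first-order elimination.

371 mg

LD = Css × Vd = 1.37 × 271 = 371.3 mg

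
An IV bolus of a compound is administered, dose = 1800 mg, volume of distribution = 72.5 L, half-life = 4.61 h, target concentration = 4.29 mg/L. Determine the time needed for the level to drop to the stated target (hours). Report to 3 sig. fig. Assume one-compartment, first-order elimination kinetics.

11.7 h

C₀ = Dose / Vd = 1800 / 72.5 = 24.83 mg/L
k = ln2 / t½ = 0.693147 / 4.61 = 0.1504 h⁻¹
t = ln(C₀ / C) / k = ln(24.83 / 4.29) / 0.1504
  = ln(5.788) / 0.1504 = 1.756 / 0.1504 = 11.68 h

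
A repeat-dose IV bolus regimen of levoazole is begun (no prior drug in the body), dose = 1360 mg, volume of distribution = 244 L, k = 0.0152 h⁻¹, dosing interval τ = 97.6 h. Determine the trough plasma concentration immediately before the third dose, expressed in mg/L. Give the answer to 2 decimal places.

1.55 mg/L

C₀ per dose = Dose / Vd = 1360 / 244 = 5.574 mg/L
Fraction remaining after one interval: r = e^(−kτ) = e^(−0.01520 × 97.6) = 0.2268
Before dose 3, 2 doses have been given (aged 1τ, 2τ).
C_trough = C₀ × (r + r²) = 5.574 × (0.2268 + 0.05144) = 1.551 mg/L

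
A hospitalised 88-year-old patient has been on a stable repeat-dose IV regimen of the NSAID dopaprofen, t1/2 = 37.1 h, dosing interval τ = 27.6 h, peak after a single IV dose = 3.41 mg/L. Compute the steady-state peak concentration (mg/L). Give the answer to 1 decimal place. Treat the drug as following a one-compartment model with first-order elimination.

8.5 mg/L

k = ln2 / t½ = 0.693147 / 37.1 = 0.01868 h⁻¹
e^(−kτ) = e^(−0.01868 × 27.6) = 0.5972
Accumulation ratio R = 1 / (1 − e^(−kτ)) = 1 / (1 − 0.5972) = 2.483
Steady-state peak = C₀ × R = 3.41 × 2.483 = 8.467 mg/L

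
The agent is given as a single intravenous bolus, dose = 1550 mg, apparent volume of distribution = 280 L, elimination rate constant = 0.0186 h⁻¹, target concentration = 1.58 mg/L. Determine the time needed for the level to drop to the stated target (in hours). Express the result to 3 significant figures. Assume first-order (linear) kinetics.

C₀ = Dose / Vd = 1550 / 280 = 5.536 mg/L
t = ln(C₀ / C) / k = ln(5.536 / 1.58) / 0.01860
  = ln(3.504) / 0.01860 = 1.254 / 0.01860 = 67.42 h

67.4 h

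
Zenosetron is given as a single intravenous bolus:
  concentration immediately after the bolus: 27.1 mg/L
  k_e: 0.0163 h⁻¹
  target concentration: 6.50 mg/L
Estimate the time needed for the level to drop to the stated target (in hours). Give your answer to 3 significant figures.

87.6 h

t = ln(C₀ / C) / k = ln(27.10 / 6.50) / 0.01630
  = ln(4.169) / 0.01630 = 1.428 / 0.01630 = 87.61 h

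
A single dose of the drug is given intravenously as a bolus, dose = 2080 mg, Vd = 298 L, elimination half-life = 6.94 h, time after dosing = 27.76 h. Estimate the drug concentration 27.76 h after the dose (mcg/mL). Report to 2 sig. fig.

0.44 mcg/mL

C₀ = Dose / Vd = 2080 / 298 = 6.980 mg/L
k = ln2 / t½ = 0.693147 / 6.94 = 0.09988 h⁻¹
t / t½ = 27.76 / 6.94 = 4 half-lives
C = C₀ × (1/2)^4 = 6.980 × 0.06250 = 0.4363 mg/L
(0.4363 mg/L = 0.4363 mcg/mL)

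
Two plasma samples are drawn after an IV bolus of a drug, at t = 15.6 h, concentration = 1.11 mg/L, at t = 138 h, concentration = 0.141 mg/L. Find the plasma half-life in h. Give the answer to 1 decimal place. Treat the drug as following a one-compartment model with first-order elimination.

41.1 h

k = ln(C₁/C₂) / (t₂ − t₁) = ln(1.11/0.141) / (138 − 15.6)
  = 2.063 / 122.4 = 0.01685 h⁻¹
t½ = ln2 / k = 0.693147 / 0.01685 = 41.14 h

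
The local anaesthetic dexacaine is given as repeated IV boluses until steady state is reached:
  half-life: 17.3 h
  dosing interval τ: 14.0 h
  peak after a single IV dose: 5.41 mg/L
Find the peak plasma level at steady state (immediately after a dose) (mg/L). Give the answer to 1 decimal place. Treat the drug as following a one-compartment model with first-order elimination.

12.6 mg/L

k = ln2 / t½ = 0.693147 / 17.3 = 0.04007 h⁻¹
e^(−kτ) = e^(−0.04007 × 14.0) = 0.5706
Accumulation ratio R = 1 / (1 − e^(−kτ)) = 1 / (1 − 0.5706) = 2.329
Steady-state peak = C₀ × R = 5.41 × 2.329 = 12.60 mg/L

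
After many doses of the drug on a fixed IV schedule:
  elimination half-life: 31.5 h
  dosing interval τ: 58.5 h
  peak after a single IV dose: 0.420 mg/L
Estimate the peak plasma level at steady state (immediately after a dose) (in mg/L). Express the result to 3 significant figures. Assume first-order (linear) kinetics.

k = ln2 / t½ = 0.693147 / 31.5 = 0.02200 h⁻¹
e^(−kτ) = e^(−0.02200 × 58.5) = 0.2761
Accumulation ratio R = 1 / (1 − e^(−kτ)) = 1 / (1 − 0.2761) = 1.381
Steady-state peak = C₀ × R = 0.420 × 1.381 = 0.5800 mg/L

0.580 mg/L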